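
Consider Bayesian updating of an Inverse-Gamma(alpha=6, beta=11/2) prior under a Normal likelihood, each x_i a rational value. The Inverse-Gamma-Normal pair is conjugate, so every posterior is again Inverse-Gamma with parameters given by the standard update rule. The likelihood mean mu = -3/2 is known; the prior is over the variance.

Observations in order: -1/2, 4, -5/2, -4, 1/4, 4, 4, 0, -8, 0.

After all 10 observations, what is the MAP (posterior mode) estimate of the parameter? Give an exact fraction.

obs 1: x=-1/2 → posterior Inverse-Gamma(13/2, 6)
obs 2: x=4 → posterior Inverse-Gamma(7, 169/8)
obs 3: x=-5/2 → posterior Inverse-Gamma(15/2, 173/8)
obs 4: x=-4 → posterior Inverse-Gamma(8, 99/4)
obs 5: x=1/4 → posterior Inverse-Gamma(17/2, 841/32)
obs 6: x=4 → posterior Inverse-Gamma(9, 1325/32)
obs 7: x=4 → posterior Inverse-Gamma(19/2, 1809/32)
obs 8: x=0 → posterior Inverse-Gamma(10, 1845/32)
obs 9: x=-8 → posterior Inverse-Gamma(21/2, 2521/32)
obs 10: x=0 → posterior Inverse-Gamma(11, 2557/32)

2557/384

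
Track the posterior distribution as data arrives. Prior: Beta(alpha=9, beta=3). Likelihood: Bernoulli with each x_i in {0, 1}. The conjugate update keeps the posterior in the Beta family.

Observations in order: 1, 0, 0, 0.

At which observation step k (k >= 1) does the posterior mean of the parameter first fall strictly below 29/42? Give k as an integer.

obs 1: x=1 → posterior Beta(10, 3)
obs 2: x=0 → posterior Beta(10, 4)
obs 3: x=0 → posterior Beta(10, 5)
obs 4: x=0 → posterior Beta(10, 6)

k = 3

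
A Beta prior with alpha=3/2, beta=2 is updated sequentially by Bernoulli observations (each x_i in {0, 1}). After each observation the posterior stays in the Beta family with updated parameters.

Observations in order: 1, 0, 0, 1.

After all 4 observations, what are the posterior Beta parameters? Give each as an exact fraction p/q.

alpha=7/2, beta=4

obs 1: x=1 → posterior Beta(5/2, 2)
obs 2: x=0 → posterior Beta(5/2, 3)
obs 3: x=0 → posterior Beta(5/2, 4)
obs 4: x=1 → posterior Beta(7/2, 4)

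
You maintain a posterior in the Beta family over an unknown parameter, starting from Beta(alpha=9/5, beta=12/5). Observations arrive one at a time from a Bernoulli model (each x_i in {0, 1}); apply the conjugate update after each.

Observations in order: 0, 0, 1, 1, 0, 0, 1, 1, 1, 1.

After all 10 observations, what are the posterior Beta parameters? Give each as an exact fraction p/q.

obs 1: x=0 → posterior Beta(9/5, 17/5)
obs 2: x=0 → posterior Beta(9/5, 22/5)
obs 3: x=1 → posterior Beta(14/5, 22/5)
obs 4: x=1 → posterior Beta(19/5, 22/5)
obs 5: x=0 → posterior Beta(19/5, 27/5)
obs 6: x=0 → posterior Beta(19/5, 32/5)
obs 7: x=1 → posterior Beta(24/5, 32/5)
obs 8: x=1 → posterior Beta(29/5, 32/5)
obs 9: x=1 → posterior Beta(34/5, 32/5)
obs 10: x=1 → posterior Beta(39/5, 32/5)

alpha=39/5, beta=32/5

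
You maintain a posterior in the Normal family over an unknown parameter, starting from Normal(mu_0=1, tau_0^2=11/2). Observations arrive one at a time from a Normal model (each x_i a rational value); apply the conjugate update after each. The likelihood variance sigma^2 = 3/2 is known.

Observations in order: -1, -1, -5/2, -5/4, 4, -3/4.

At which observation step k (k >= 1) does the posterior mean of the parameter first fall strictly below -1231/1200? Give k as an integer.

obs 1: x=-1 → posterior Normal(-4/7, 33/28)
obs 2: x=-1 → posterior Normal(-19/25, 33/50)
obs 3: x=-5/2 → posterior Normal(-31/24, 11/24)
obs 4: x=-5/4 → posterior Normal(-241/188, 33/94)
obs 5: x=4 → posterior Normal(-65/232, 33/116)
obs 6: x=-3/4 → posterior Normal(-49/138, 11/46)

k = 3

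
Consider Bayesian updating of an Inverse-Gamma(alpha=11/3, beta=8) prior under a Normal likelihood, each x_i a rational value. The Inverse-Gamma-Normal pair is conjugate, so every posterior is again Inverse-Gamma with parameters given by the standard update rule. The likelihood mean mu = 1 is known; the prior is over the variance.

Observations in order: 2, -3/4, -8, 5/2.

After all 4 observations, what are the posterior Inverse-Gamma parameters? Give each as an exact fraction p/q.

alpha=17/3, beta=1653/32

obs 1: x=2 → posterior Inverse-Gamma(25/6, 17/2)
obs 2: x=-3/4 → posterior Inverse-Gamma(14/3, 321/32)
obs 3: x=-8 → posterior Inverse-Gamma(31/6, 1617/32)
obs 4: x=5/2 → posterior Inverse-Gamma(17/3, 1653/32)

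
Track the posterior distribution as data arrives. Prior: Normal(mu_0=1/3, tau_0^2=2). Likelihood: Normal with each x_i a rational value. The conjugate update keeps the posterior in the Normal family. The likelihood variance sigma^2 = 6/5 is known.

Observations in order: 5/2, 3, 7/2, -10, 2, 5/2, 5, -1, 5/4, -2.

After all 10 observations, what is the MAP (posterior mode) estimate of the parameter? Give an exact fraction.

obs 1: x=5/2 → posterior Normal(27/16, 3/4)
obs 2: x=3 → posterior Normal(57/26, 6/13)
obs 3: x=7/2 → posterior Normal(23/9, 1/3)
obs 4: x=-10 → posterior Normal(-4/23, 6/23)
obs 5: x=2 → posterior Normal(3/14, 3/14)
obs 6: x=5/2 → posterior Normal(37/66, 2/11)
obs 7: x=5 → posterior Normal(87/76, 3/19)
obs 8: x=-1 → posterior Normal(77/86, 6/43)
obs 9: x=5/4 → posterior Normal(179/192, 1/8)
obs 10: x=-2 → posterior Normal(139/212, 6/53)

139/212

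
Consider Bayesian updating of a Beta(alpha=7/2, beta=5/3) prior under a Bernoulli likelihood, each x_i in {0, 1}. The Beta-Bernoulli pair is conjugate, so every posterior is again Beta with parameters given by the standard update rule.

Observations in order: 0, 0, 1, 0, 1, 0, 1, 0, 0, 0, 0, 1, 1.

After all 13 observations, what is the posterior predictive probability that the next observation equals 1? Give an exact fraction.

51/109

obs 1: x=0 → posterior Beta(7/2, 8/3)
obs 2: x=0 → posterior Beta(7/2, 11/3)
obs 3: x=1 → posterior Beta(9/2, 11/3)
obs 4: x=0 → posterior Beta(9/2, 14/3)
obs 5: x=1 → posterior Beta(11/2, 14/3)
obs 6: x=0 → posterior Beta(11/2, 17/3)
obs 7: x=1 → posterior Beta(13/2, 17/3)
obs 8: x=0 → posterior Beta(13/2, 20/3)
obs 9: x=0 → posterior Beta(13/2, 23/3)
obs 10: x=0 → posterior Beta(13/2, 26/3)
obs 11: x=0 → posterior Beta(13/2, 29/3)
obs 12: x=1 → posterior Beta(15/2, 29/3)
obs 13: x=1 → posterior Beta(17/2, 29/3)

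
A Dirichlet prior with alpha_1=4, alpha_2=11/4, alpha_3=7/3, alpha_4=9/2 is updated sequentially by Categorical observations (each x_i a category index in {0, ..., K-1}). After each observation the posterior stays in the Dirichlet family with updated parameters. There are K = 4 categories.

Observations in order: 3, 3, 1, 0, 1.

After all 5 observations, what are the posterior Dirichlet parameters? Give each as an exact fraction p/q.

obs 1: x=3 → posterior Dirichlet(4, 11/4, 7/3, 11/2)
obs 2: x=3 → posterior Dirichlet(4, 11/4, 7/3, 13/2)
obs 3: x=1 → posterior Dirichlet(4, 15/4, 7/3, 13/2)
obs 4: x=0 → posterior Dirichlet(5, 15/4, 7/3, 13/2)
obs 5: x=1 → posterior Dirichlet(5, 19/4, 7/3, 13/2)

alpha_1=5, alpha_2=19/4, alpha_3=7/3, alpha_4=13/2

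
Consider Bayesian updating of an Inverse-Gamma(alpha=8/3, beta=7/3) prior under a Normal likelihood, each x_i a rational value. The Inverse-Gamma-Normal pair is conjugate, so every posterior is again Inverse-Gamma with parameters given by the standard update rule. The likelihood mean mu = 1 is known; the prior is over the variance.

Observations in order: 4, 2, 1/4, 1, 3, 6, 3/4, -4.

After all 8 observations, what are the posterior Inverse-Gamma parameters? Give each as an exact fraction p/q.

alpha=20/3, beta=1663/48

obs 1: x=4 → posterior Inverse-Gamma(19/6, 41/6)
obs 2: x=2 → posterior Inverse-Gamma(11/3, 22/3)
obs 3: x=1/4 → posterior Inverse-Gamma(25/6, 731/96)
obs 4: x=1 → posterior Inverse-Gamma(14/3, 731/96)
obs 5: x=3 → posterior Inverse-Gamma(31/6, 923/96)
obs 6: x=6 → posterior Inverse-Gamma(17/3, 2123/96)
obs 7: x=3/4 → posterior Inverse-Gamma(37/6, 1063/48)
obs 8: x=-4 → posterior Inverse-Gamma(20/3, 1663/48)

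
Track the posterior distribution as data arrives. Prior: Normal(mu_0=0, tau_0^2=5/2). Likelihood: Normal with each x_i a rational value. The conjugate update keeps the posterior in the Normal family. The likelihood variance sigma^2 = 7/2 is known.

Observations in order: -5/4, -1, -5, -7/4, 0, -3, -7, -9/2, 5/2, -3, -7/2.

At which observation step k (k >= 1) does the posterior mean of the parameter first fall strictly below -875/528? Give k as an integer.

obs 1: x=-5/4 → posterior Normal(-25/48, 35/24)
obs 2: x=-1 → posterior Normal(-45/68, 35/34)
obs 3: x=-5 → posterior Normal(-145/88, 35/44)
obs 4: x=-7/4 → posterior Normal(-5/3, 35/54)
obs 5: x=0 → posterior Normal(-45/32, 35/64)
obs 6: x=-3 → posterior Normal(-60/37, 35/74)
obs 7: x=-7 → posterior Normal(-95/42, 5/12)
obs 8: x=-9/2 → posterior Normal(-5/2, 35/94)
obs 9: x=5/2 → posterior Normal(-105/52, 35/104)
obs 10: x=-3 → posterior Normal(-40/19, 35/114)
obs 11: x=-7/2 → posterior Normal(-275/124, 35/124)

k = 4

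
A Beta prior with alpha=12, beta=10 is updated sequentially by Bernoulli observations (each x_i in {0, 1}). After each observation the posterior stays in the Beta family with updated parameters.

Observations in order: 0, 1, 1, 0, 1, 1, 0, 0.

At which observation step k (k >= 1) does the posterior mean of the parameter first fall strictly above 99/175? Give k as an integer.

obs 1: x=0 → posterior Beta(12, 11)
obs 2: x=1 → posterior Beta(13, 11)
obs 3: x=1 → posterior Beta(14, 11)
obs 4: x=0 → posterior Beta(14, 12)
obs 5: x=1 → posterior Beta(15, 12)
obs 6: x=1 → posterior Beta(16, 12)
obs 7: x=0 → posterior Beta(16, 13)
obs 8: x=0 → posterior Beta(16, 14)

k = 6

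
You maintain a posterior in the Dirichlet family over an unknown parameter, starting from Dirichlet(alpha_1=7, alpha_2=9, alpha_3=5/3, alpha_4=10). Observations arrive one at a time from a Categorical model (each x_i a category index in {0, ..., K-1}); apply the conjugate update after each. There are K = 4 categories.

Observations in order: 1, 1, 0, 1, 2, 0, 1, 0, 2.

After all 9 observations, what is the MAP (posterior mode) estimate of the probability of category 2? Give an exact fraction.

obs 1: x=1 → posterior Dirichlet(7, 10, 5/3, 10)
obs 2: x=1 → posterior Dirichlet(7, 11, 5/3, 10)
obs 3: x=0 → posterior Dirichlet(8, 11, 5/3, 10)
obs 4: x=1 → posterior Dirichlet(8, 12, 5/3, 10)
obs 5: x=2 → posterior Dirichlet(8, 12, 8/3, 10)
obs 6: x=0 → posterior Dirichlet(9, 12, 8/3, 10)
obs 7: x=1 → posterior Dirichlet(9, 13, 8/3, 10)
obs 8: x=0 → posterior Dirichlet(10, 13, 8/3, 10)
obs 9: x=2 → posterior Dirichlet(10, 13, 11/3, 10)

4/49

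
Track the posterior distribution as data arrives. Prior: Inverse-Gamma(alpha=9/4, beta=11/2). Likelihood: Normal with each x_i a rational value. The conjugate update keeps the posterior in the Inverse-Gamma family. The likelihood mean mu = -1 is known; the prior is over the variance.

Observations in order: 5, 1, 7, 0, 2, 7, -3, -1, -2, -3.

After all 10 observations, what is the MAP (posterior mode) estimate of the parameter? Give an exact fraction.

12

obs 1: x=5 → posterior Inverse-Gamma(11/4, 47/2)
obs 2: x=1 → posterior Inverse-Gamma(13/4, 51/2)
obs 3: x=7 → posterior Inverse-Gamma(15/4, 115/2)
obs 4: x=0 → posterior Inverse-Gamma(17/4, 58)
obs 5: x=2 → posterior Inverse-Gamma(19/4, 125/2)
obs 6: x=7 → posterior Inverse-Gamma(21/4, 189/2)
obs 7: x=-3 → posterior Inverse-Gamma(23/4, 193/2)
obs 8: x=-1 → posterior Inverse-Gamma(25/4, 193/2)
obs 9: x=-2 → posterior Inverse-Gamma(27/4, 97)
obs 10: x=-3 → posterior Inverse-Gamma(29/4, 99)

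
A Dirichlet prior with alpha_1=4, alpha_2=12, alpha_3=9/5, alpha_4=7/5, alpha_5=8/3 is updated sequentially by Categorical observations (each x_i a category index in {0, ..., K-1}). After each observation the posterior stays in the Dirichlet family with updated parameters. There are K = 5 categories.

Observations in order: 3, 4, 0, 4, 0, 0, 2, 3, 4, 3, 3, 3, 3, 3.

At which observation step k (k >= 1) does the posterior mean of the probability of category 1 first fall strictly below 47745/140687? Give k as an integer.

obs 1: x=3 → posterior Dirichlet(4, 12, 9/5, 12/5, 8/3)
obs 2: x=4 → posterior Dirichlet(4, 12, 9/5, 12/5, 11/3)
obs 3: x=0 → posterior Dirichlet(5, 12, 9/5, 12/5, 11/3)
obs 4: x=4 → posterior Dirichlet(5, 12, 9/5, 12/5, 14/3)
obs 5: x=0 → posterior Dirichlet(6, 12, 9/5, 12/5, 14/3)
obs 6: x=0 → posterior Dirichlet(7, 12, 9/5, 12/5, 14/3)
obs 7: x=2 → posterior Dirichlet(7, 12, 14/5, 12/5, 14/3)
obs 8: x=3 → posterior Dirichlet(7, 12, 14/5, 17/5, 14/3)
obs 9: x=4 → posterior Dirichlet(7, 12, 14/5, 17/5, 17/3)
obs 10: x=3 → posterior Dirichlet(7, 12, 14/5, 22/5, 17/3)
obs 11: x=3 → posterior Dirichlet(7, 12, 14/5, 27/5, 17/3)
obs 12: x=3 → posterior Dirichlet(7, 12, 14/5, 32/5, 17/3)
obs 13: x=3 → posterior Dirichlet(7, 12, 14/5, 37/5, 17/3)
obs 14: x=3 → posterior Dirichlet(7, 12, 14/5, 42/5, 17/3)

k = 14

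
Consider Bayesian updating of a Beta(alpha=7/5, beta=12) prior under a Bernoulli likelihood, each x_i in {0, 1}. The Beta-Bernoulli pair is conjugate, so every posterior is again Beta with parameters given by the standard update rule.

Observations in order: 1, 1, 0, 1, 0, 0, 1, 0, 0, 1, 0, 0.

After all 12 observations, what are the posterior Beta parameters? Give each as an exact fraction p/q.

alpha=32/5, beta=19

obs 1: x=1 → posterior Beta(12/5, 12)
obs 2: x=1 → posterior Beta(17/5, 12)
obs 3: x=0 → posterior Beta(17/5, 13)
obs 4: x=1 → posterior Beta(22/5, 13)
obs 5: x=0 → posterior Beta(22/5, 14)
obs 6: x=0 → posterior Beta(22/5, 15)
obs 7: x=1 → posterior Beta(27/5, 15)
obs 8: x=0 → posterior Beta(27/5, 16)
obs 9: x=0 → posterior Beta(27/5, 17)
obs 10: x=1 → posterior Beta(32/5, 17)
obs 11: x=0 → posterior Beta(32/5, 18)
obs 12: x=0 → posterior Beta(32/5, 19)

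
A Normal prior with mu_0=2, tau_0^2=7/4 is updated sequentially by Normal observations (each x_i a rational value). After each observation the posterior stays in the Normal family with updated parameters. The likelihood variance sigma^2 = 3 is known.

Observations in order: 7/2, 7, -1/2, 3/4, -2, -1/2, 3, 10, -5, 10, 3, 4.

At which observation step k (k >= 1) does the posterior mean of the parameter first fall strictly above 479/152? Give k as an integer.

k = 2

obs 1: x=7/2 → posterior Normal(97/38, 21/19)
obs 2: x=7 → posterior Normal(15/4, 21/26)
obs 3: x=-1/2 → posterior Normal(94/33, 7/11)
obs 4: x=3/4 → posterior Normal(397/160, 21/40)
obs 5: x=-2 → posterior Normal(341/188, 21/47)
obs 6: x=-1/2 → posterior Normal(109/72, 7/18)
obs 7: x=3 → posterior Normal(411/244, 21/61)
obs 8: x=10 → posterior Normal(691/272, 21/68)
obs 9: x=-5 → posterior Normal(551/300, 7/25)
obs 10: x=10 → posterior Normal(831/328, 21/82)
obs 11: x=3 → posterior Normal(915/356, 21/89)
obs 12: x=4 → posterior Normal(1027/384, 7/32)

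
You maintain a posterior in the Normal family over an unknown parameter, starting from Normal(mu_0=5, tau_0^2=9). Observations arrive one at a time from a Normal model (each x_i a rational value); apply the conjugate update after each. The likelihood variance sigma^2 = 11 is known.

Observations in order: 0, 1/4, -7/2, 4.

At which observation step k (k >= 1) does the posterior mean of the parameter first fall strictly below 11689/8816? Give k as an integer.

obs 1: x=0 → posterior Normal(11/4, 99/20)
obs 2: x=1/4 → posterior Normal(229/116, 99/29)
obs 3: x=-7/2 → posterior Normal(103/152, 99/38)
obs 4: x=4 → posterior Normal(247/188, 99/47)

k = 3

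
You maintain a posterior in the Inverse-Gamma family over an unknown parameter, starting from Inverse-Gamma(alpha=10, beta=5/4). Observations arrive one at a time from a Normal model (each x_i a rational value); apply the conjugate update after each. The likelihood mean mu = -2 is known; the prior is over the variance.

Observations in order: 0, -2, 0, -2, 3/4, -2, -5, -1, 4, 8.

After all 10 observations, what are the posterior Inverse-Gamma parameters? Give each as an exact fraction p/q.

alpha=15, beta=2625/32

obs 1: x=0 → posterior Inverse-Gamma(21/2, 13/4)
obs 2: x=-2 → posterior Inverse-Gamma(11, 13/4)
obs 3: x=0 → posterior Inverse-Gamma(23/2, 21/4)
obs 4: x=-2 → posterior Inverse-Gamma(12, 21/4)
obs 5: x=3/4 → posterior Inverse-Gamma(25/2, 289/32)
obs 6: x=-2 → posterior Inverse-Gamma(13, 289/32)
obs 7: x=-5 → posterior Inverse-Gamma(27/2, 433/32)
obs 8: x=-1 → posterior Inverse-Gamma(14, 449/32)
obs 9: x=4 → posterior Inverse-Gamma(29/2, 1025/32)
obs 10: x=8 → posterior Inverse-Gamma(15, 2625/32)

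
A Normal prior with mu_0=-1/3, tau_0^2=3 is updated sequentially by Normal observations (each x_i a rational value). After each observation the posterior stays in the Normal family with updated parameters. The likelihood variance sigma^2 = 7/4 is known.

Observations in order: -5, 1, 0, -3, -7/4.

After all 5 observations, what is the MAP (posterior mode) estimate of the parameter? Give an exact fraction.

-322/201

obs 1: x=-5 → posterior Normal(-187/57, 21/19)
obs 2: x=1 → posterior Normal(-151/93, 21/31)
obs 3: x=0 → posterior Normal(-151/129, 21/43)
obs 4: x=-3 → posterior Normal(-259/165, 21/55)
obs 5: x=-7/4 → posterior Normal(-322/201, 21/67)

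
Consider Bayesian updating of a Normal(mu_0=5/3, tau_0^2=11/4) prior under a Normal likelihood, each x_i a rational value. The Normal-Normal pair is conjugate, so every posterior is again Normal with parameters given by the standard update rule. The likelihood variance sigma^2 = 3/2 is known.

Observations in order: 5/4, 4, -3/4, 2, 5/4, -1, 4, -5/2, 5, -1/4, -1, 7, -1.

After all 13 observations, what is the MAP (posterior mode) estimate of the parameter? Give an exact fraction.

obs 1: x=5/4 → posterior Normal(95/68, 33/34)
obs 2: x=4 → posterior Normal(271/112, 33/56)
obs 3: x=-3/4 → posterior Normal(119/78, 11/26)
obs 4: x=2 → posterior Normal(163/100, 33/100)
obs 5: x=5/4 → posterior Normal(381/244, 33/122)
obs 6: x=-1 → posterior Normal(337/288, 11/48)
obs 7: x=4 → posterior Normal(513/332, 33/166)
obs 8: x=-5/2 → posterior Normal(403/376, 33/188)
obs 9: x=5 → posterior Normal(89/60, 11/70)
obs 10: x=-1/4 → posterior Normal(153/116, 33/232)
obs 11: x=-1 → posterior Normal(142/127, 33/254)
obs 12: x=7 → posterior Normal(73/46, 11/92)
obs 13: x=-1 → posterior Normal(208/149, 33/298)

208/149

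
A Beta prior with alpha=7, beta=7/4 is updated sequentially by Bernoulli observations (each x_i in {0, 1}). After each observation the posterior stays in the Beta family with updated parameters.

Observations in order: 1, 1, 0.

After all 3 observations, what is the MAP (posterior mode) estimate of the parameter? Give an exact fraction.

32/39

obs 1: x=1 → posterior Beta(8, 7/4)
obs 2: x=1 → posterior Beta(9, 7/4)
obs 3: x=0 → posterior Beta(9, 11/4)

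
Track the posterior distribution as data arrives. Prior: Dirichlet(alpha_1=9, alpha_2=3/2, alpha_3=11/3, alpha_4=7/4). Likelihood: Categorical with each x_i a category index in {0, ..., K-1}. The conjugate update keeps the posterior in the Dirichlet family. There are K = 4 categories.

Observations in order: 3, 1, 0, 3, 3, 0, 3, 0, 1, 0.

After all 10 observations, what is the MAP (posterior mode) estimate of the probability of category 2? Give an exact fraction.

obs 1: x=3 → posterior Dirichlet(9, 3/2, 11/3, 11/4)
obs 2: x=1 → posterior Dirichlet(9, 5/2, 11/3, 11/4)
obs 3: x=0 → posterior Dirichlet(10, 5/2, 11/3, 11/4)
obs 4: x=3 → posterior Dirichlet(10, 5/2, 11/3, 15/4)
obs 5: x=3 → posterior Dirichlet(10, 5/2, 11/3, 19/4)
obs 6: x=0 → posterior Dirichlet(11, 5/2, 11/3, 19/4)
obs 7: x=3 → posterior Dirichlet(11, 5/2, 11/3, 23/4)
obs 8: x=0 → posterior Dirichlet(12, 5/2, 11/3, 23/4)
obs 9: x=1 → posterior Dirichlet(12, 7/2, 11/3, 23/4)
obs 10: x=0 → posterior Dirichlet(13, 7/2, 11/3, 23/4)

32/263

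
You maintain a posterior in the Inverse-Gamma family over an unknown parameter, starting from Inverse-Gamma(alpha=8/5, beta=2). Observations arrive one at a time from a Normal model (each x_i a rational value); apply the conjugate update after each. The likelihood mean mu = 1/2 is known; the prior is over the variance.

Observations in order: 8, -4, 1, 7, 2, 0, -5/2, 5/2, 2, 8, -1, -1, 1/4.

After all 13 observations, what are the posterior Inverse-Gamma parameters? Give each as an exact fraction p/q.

obs 1: x=8 → posterior Inverse-Gamma(21/10, 241/8)
obs 2: x=-4 → posterior Inverse-Gamma(13/5, 161/4)
obs 3: x=1 → posterior Inverse-Gamma(31/10, 323/8)
obs 4: x=7 → posterior Inverse-Gamma(18/5, 123/2)
obs 5: x=2 → posterior Inverse-Gamma(41/10, 501/8)
obs 6: x=0 → posterior Inverse-Gamma(23/5, 251/4)
obs 7: x=-5/2 → posterior Inverse-Gamma(51/10, 269/4)
obs 8: x=5/2 → posterior Inverse-Gamma(28/5, 277/4)
obs 9: x=2 → posterior Inverse-Gamma(61/10, 563/8)
obs 10: x=8 → posterior Inverse-Gamma(33/5, 197/2)
obs 11: x=-1 → posterior Inverse-Gamma(71/10, 797/8)
obs 12: x=-1 → posterior Inverse-Gamma(38/5, 403/4)
obs 13: x=1/4 → posterior Inverse-Gamma(81/10, 3225/32)

alpha=81/10, beta=3225/32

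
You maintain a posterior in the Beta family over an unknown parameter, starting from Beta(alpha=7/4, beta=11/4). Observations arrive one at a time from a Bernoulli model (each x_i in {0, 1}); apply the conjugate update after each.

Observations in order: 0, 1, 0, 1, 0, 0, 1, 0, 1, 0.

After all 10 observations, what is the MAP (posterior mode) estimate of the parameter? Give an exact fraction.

obs 1: x=0 → posterior Beta(7/4, 15/4)
obs 2: x=1 → posterior Beta(11/4, 15/4)
obs 3: x=0 → posterior Beta(11/4, 19/4)
obs 4: x=1 → posterior Beta(15/4, 19/4)
obs 5: x=0 → posterior Beta(15/4, 23/4)
obs 6: x=0 → posterior Beta(15/4, 27/4)
obs 7: x=1 → posterior Beta(19/4, 27/4)
obs 8: x=0 → posterior Beta(19/4, 31/4)
obs 9: x=1 → posterior Beta(23/4, 31/4)
obs 10: x=0 → posterior Beta(23/4, 35/4)

19/50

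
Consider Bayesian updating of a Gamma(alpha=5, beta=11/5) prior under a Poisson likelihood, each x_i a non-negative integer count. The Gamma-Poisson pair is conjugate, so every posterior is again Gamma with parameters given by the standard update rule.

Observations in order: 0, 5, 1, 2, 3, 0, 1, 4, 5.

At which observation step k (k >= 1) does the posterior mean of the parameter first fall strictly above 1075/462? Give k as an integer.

obs 1: x=0 → posterior Gamma(5, 16/5)
obs 2: x=5 → posterior Gamma(10, 21/5)
obs 3: x=1 → posterior Gamma(11, 26/5)
obs 4: x=2 → posterior Gamma(13, 31/5)
obs 5: x=3 → posterior Gamma(16, 36/5)
obs 6: x=0 → posterior Gamma(16, 41/5)
obs 7: x=1 → posterior Gamma(17, 46/5)
obs 8: x=4 → posterior Gamma(21, 51/5)
obs 9: x=5 → posterior Gamma(26, 56/5)

k = 2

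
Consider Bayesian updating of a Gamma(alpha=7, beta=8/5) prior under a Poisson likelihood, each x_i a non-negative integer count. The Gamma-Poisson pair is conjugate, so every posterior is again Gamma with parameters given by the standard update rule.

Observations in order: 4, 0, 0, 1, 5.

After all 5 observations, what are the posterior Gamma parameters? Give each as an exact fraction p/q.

obs 1: x=4 → posterior Gamma(11, 13/5)
obs 2: x=0 → posterior Gamma(11, 18/5)
obs 3: x=0 → posterior Gamma(11, 23/5)
obs 4: x=1 → posterior Gamma(12, 28/5)
obs 5: x=5 → posterior Gamma(17, 33/5)

alpha=17, beta=33/5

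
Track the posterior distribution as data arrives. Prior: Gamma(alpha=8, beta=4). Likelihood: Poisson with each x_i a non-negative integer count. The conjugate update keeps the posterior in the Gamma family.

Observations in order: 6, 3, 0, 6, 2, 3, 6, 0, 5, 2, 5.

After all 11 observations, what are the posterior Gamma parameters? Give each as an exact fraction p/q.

obs 1: x=6 → posterior Gamma(14, 5)
obs 2: x=3 → posterior Gamma(17, 6)
obs 3: x=0 → posterior Gamma(17, 7)
obs 4: x=6 → posterior Gamma(23, 8)
obs 5: x=2 → posterior Gamma(25, 9)
obs 6: x=3 → posterior Gamma(28, 10)
obs 7: x=6 → posterior Gamma(34, 11)
obs 8: x=0 → posterior Gamma(34, 12)
obs 9: x=5 → posterior Gamma(39, 13)
obs 10: x=2 → posterior Gamma(41, 14)
obs 11: x=5 → posterior Gamma(46, 15)

alpha=46, beta=15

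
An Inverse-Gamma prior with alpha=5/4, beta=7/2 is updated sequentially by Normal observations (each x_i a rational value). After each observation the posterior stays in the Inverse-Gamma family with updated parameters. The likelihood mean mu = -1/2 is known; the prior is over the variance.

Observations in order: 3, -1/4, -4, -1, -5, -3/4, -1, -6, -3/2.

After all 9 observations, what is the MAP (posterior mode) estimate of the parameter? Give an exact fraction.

223/36

obs 1: x=3 → posterior Inverse-Gamma(7/4, 77/8)
obs 2: x=-1/4 → posterior Inverse-Gamma(9/4, 309/32)
obs 3: x=-4 → posterior Inverse-Gamma(11/4, 505/32)
obs 4: x=-1 → posterior Inverse-Gamma(13/4, 509/32)
obs 5: x=-5 → posterior Inverse-Gamma(15/4, 833/32)
obs 6: x=-3/4 → posterior Inverse-Gamma(17/4, 417/16)
obs 7: x=-1 → posterior Inverse-Gamma(19/4, 419/16)
obs 8: x=-6 → posterior Inverse-Gamma(21/4, 661/16)
obs 9: x=-3/2 → posterior Inverse-Gamma(23/4, 669/16)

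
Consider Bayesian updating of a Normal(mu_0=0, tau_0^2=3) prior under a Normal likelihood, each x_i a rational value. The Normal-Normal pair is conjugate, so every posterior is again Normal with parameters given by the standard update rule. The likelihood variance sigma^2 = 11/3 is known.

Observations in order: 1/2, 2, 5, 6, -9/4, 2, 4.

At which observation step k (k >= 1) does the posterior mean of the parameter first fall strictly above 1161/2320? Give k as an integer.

k = 2

obs 1: x=1/2 → posterior Normal(9/40, 33/20)
obs 2: x=2 → posterior Normal(45/58, 33/29)
obs 3: x=5 → posterior Normal(135/76, 33/38)
obs 4: x=6 → posterior Normal(243/94, 33/47)
obs 5: x=-9/4 → posterior Normal(405/224, 33/56)
obs 6: x=2 → posterior Normal(477/260, 33/65)
obs 7: x=4 → posterior Normal(621/296, 33/74)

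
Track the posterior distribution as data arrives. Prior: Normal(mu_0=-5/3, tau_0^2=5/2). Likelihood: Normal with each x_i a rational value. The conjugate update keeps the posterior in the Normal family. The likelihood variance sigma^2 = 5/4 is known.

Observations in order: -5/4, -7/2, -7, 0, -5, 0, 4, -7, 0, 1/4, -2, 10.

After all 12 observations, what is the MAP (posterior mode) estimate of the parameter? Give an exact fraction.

-74/75

obs 1: x=-5/4 → posterior Normal(-25/18, 5/6)
obs 2: x=-7/2 → posterior Normal(-67/30, 1/2)
obs 3: x=-7 → posterior Normal(-151/42, 5/14)
obs 4: x=0 → posterior Normal(-151/54, 5/18)
obs 5: x=-5 → posterior Normal(-211/66, 5/22)
obs 6: x=0 → posterior Normal(-211/78, 5/26)
obs 7: x=4 → posterior Normal(-163/90, 1/6)
obs 8: x=-7 → posterior Normal(-247/102, 5/34)
obs 9: x=0 → posterior Normal(-13/6, 5/38)
obs 10: x=1/4 → posterior Normal(-122/63, 5/42)
obs 11: x=-2 → posterior Normal(-134/69, 5/46)
obs 12: x=10 → posterior Normal(-74/75, 1/10)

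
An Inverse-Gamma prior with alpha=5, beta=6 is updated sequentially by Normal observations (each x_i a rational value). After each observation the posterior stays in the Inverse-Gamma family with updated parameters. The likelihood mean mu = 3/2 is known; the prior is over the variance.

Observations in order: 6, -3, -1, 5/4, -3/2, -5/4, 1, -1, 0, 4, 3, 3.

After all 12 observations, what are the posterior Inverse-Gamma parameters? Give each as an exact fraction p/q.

obs 1: x=6 → posterior Inverse-Gamma(11/2, 129/8)
obs 2: x=-3 → posterior Inverse-Gamma(6, 105/4)
obs 3: x=-1 → posterior Inverse-Gamma(13/2, 235/8)
obs 4: x=5/4 → posterior Inverse-Gamma(7, 941/32)
obs 5: x=-3/2 → posterior Inverse-Gamma(15/2, 1085/32)
obs 6: x=-5/4 → posterior Inverse-Gamma(8, 603/16)
obs 7: x=1 → posterior Inverse-Gamma(17/2, 605/16)
obs 8: x=-1 → posterior Inverse-Gamma(9, 655/16)
obs 9: x=0 → posterior Inverse-Gamma(19/2, 673/16)
obs 10: x=4 → posterior Inverse-Gamma(10, 723/16)
obs 11: x=3 → posterior Inverse-Gamma(21/2, 741/16)
obs 12: x=3 → posterior Inverse-Gamma(11, 759/16)

alpha=11, beta=759/16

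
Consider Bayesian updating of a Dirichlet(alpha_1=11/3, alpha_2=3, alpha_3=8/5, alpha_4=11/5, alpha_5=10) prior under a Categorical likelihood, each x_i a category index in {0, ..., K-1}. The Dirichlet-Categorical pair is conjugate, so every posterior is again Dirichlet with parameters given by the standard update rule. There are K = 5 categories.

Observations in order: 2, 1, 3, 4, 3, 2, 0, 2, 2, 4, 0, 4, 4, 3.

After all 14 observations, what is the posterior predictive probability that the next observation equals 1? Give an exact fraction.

obs 1: x=2 → posterior Dirichlet(11/3, 3, 13/5, 11/5, 10)
obs 2: x=1 → posterior Dirichlet(11/3, 4, 13/5, 11/5, 10)
obs 3: x=3 → posterior Dirichlet(11/3, 4, 13/5, 16/5, 10)
obs 4: x=4 → posterior Dirichlet(11/3, 4, 13/5, 16/5, 11)
obs 5: x=3 → posterior Dirichlet(11/3, 4, 13/5, 21/5, 11)
obs 6: x=2 → posterior Dirichlet(11/3, 4, 18/5, 21/5, 11)
obs 7: x=0 → posterior Dirichlet(14/3, 4, 18/5, 21/5, 11)
obs 8: x=2 → posterior Dirichlet(14/3, 4, 23/5, 21/5, 11)
obs 9: x=2 → posterior Dirichlet(14/3, 4, 28/5, 21/5, 11)
obs 10: x=4 → posterior Dirichlet(14/3, 4, 28/5, 21/5, 12)
obs 11: x=0 → posterior Dirichlet(17/3, 4, 28/5, 21/5, 12)
obs 12: x=4 → posterior Dirichlet(17/3, 4, 28/5, 21/5, 13)
obs 13: x=4 → posterior Dirichlet(17/3, 4, 28/5, 21/5, 14)
obs 14: x=3 → posterior Dirichlet(17/3, 4, 28/5, 26/5, 14)

60/517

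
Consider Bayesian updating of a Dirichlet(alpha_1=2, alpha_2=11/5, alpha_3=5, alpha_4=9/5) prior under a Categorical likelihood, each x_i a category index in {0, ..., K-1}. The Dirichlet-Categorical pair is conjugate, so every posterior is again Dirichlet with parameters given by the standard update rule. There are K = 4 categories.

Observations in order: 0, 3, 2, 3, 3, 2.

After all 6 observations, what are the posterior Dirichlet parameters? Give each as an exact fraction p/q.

obs 1: x=0 → posterior Dirichlet(3, 11/5, 5, 9/5)
obs 2: x=3 → posterior Dirichlet(3, 11/5, 5, 14/5)
obs 3: x=2 → posterior Dirichlet(3, 11/5, 6, 14/5)
obs 4: x=3 → posterior Dirichlet(3, 11/5, 6, 19/5)
obs 5: x=3 → posterior Dirichlet(3, 11/5, 6, 24/5)
obs 6: x=2 → posterior Dirichlet(3, 11/5, 7, 24/5)

alpha_1=3, alpha_2=11/5, alpha_3=7, alpha_4=24/5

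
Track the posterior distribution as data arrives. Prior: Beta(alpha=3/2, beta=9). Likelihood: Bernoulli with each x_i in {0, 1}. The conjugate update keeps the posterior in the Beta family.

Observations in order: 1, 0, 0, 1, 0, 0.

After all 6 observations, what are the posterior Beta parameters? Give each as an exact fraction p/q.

alpha=7/2, beta=13

obs 1: x=1 → posterior Beta(5/2, 9)
obs 2: x=0 → posterior Beta(5/2, 10)
obs 3: x=0 → posterior Beta(5/2, 11)
obs 4: x=1 → posterior Beta(7/2, 11)
obs 5: x=0 → posterior Beta(7/2, 12)
obs 6: x=0 → posterior Beta(7/2, 13)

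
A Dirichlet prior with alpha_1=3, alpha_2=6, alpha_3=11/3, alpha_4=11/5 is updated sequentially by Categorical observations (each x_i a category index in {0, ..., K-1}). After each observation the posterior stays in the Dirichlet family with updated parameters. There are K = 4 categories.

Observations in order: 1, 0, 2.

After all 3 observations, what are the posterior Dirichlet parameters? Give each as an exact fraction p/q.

alpha_1=4, alpha_2=7, alpha_3=14/3, alpha_4=11/5

obs 1: x=1 → posterior Dirichlet(3, 7, 11/3, 11/5)
obs 2: x=0 → posterior Dirichlet(4, 7, 11/3, 11/5)
obs 3: x=2 → posterior Dirichlet(4, 7, 14/3, 11/5)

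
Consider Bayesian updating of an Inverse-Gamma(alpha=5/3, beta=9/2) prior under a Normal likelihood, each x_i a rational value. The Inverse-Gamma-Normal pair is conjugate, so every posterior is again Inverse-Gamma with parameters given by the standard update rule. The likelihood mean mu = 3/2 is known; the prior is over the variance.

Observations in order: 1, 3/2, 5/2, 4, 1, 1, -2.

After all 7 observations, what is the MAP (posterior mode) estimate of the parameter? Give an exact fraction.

351/148

obs 1: x=1 → posterior Inverse-Gamma(13/6, 37/8)
obs 2: x=3/2 → posterior Inverse-Gamma(8/3, 37/8)
obs 3: x=5/2 → posterior Inverse-Gamma(19/6, 41/8)
obs 4: x=4 → posterior Inverse-Gamma(11/3, 33/4)
obs 5: x=1 → posterior Inverse-Gamma(25/6, 67/8)
obs 6: x=1 → posterior Inverse-Gamma(14/3, 17/2)
obs 7: x=-2 → posterior Inverse-Gamma(31/6, 117/8)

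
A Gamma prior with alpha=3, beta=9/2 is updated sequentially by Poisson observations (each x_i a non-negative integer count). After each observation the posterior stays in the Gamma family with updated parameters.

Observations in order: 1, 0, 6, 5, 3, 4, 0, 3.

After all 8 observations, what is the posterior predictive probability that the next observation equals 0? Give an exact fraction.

88817841970012523233890533447265625/608266787713357709119683992618861307

obs 1: x=1 → posterior Gamma(4, 11/2)
obs 2: x=0 → posterior Gamma(4, 13/2)
obs 3: x=6 → posterior Gamma(10, 15/2)
obs 4: x=5 → posterior Gamma(15, 17/2)
obs 5: x=3 → posterior Gamma(18, 19/2)
obs 6: x=4 → posterior Gamma(22, 21/2)
obs 7: x=0 → posterior Gamma(22, 23/2)
obs 8: x=3 → posterior Gamma(25, 25/2)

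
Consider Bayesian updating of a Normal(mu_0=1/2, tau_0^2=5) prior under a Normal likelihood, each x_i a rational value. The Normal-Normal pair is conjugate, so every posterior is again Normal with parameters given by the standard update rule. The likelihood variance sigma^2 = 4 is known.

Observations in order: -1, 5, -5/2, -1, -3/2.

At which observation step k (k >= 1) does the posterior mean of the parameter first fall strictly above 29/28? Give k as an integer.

k = 2

obs 1: x=-1 → posterior Normal(-1/3, 20/9)
obs 2: x=5 → posterior Normal(11/7, 10/7)
obs 3: x=-5/2 → posterior Normal(1/2, 20/19)
obs 4: x=-1 → posterior Normal(3/16, 5/6)
obs 5: x=-3/2 → posterior Normal(-3/29, 20/29)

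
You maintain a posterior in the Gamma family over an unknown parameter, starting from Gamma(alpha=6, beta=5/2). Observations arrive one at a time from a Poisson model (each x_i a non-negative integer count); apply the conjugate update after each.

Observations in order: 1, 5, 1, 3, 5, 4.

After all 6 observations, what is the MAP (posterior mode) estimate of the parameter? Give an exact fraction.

obs 1: x=1 → posterior Gamma(7, 7/2)
obs 2: x=5 → posterior Gamma(12, 9/2)
obs 3: x=1 → posterior Gamma(13, 11/2)
obs 4: x=3 → posterior Gamma(16, 13/2)
obs 5: x=5 → posterior Gamma(21, 15/2)
obs 6: x=4 → posterior Gamma(25, 17/2)

48/17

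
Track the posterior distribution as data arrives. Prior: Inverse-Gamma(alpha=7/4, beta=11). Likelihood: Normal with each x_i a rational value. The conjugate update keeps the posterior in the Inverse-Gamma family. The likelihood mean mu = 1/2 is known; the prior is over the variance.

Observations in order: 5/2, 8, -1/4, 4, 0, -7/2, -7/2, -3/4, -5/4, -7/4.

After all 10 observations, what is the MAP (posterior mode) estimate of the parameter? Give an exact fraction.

obs 1: x=5/2 → posterior Inverse-Gamma(9/4, 13)
obs 2: x=8 → posterior Inverse-Gamma(11/4, 329/8)
obs 3: x=-1/4 → posterior Inverse-Gamma(13/4, 1325/32)
obs 4: x=4 → posterior Inverse-Gamma(15/4, 1521/32)
obs 5: x=0 → posterior Inverse-Gamma(17/4, 1525/32)
obs 6: x=-7/2 → posterior Inverse-Gamma(19/4, 1781/32)
obs 7: x=-7/2 → posterior Inverse-Gamma(21/4, 2037/32)
obs 8: x=-3/4 → posterior Inverse-Gamma(23/4, 1031/16)
obs 9: x=-5/4 → posterior Inverse-Gamma(25/4, 2111/32)
obs 10: x=-7/4 → posterior Inverse-Gamma(27/4, 137/2)

274/31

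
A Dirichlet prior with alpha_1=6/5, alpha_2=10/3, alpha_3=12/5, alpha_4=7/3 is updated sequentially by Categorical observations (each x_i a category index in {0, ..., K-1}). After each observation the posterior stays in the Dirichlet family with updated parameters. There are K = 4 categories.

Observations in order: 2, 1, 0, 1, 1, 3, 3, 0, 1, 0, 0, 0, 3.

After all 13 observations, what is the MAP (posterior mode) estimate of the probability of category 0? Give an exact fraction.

obs 1: x=2 → posterior Dirichlet(6/5, 10/3, 17/5, 7/3)
obs 2: x=1 → posterior Dirichlet(6/5, 13/3, 17/5, 7/3)
obs 3: x=0 → posterior Dirichlet(11/5, 13/3, 17/5, 7/3)
obs 4: x=1 → posterior Dirichlet(11/5, 16/3, 17/5, 7/3)
obs 5: x=1 → posterior Dirichlet(11/5, 19/3, 17/5, 7/3)
obs 6: x=3 → posterior Dirichlet(11/5, 19/3, 17/5, 10/3)
obs 7: x=3 → posterior Dirichlet(11/5, 19/3, 17/5, 13/3)
obs 8: x=0 → posterior Dirichlet(16/5, 19/3, 17/5, 13/3)
obs 9: x=1 → posterior Dirichlet(16/5, 22/3, 17/5, 13/3)
obs 10: x=0 → posterior Dirichlet(21/5, 22/3, 17/5, 13/3)
obs 11: x=0 → posterior Dirichlet(26/5, 22/3, 17/5, 13/3)
obs 12: x=0 → posterior Dirichlet(31/5, 22/3, 17/5, 13/3)
obs 13: x=3 → posterior Dirichlet(31/5, 22/3, 17/5, 16/3)

39/137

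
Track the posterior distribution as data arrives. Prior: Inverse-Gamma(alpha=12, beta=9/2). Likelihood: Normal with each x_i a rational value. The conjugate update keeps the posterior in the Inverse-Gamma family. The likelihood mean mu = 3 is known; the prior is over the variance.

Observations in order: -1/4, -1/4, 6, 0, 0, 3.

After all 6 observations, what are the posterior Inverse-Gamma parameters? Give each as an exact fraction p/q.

alpha=15, beta=457/16

obs 1: x=-1/4 → posterior Inverse-Gamma(25/2, 313/32)
obs 2: x=-1/4 → posterior Inverse-Gamma(13, 241/16)
obs 3: x=6 → posterior Inverse-Gamma(27/2, 313/16)
obs 4: x=0 → posterior Inverse-Gamma(14, 385/16)
obs 5: x=0 → posterior Inverse-Gamma(29/2, 457/16)
obs 6: x=3 → posterior Inverse-Gamma(15, 457/16)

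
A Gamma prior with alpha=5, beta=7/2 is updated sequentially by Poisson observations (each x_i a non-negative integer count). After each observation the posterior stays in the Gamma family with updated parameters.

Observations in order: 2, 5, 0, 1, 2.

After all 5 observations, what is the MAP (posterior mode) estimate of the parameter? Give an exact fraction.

28/17

obs 1: x=2 → posterior Gamma(7, 9/2)
obs 2: x=5 → posterior Gamma(12, 11/2)
obs 3: x=0 → posterior Gamma(12, 13/2)
obs 4: x=1 → posterior Gamma(13, 15/2)
obs 5: x=2 → posterior Gamma(15, 17/2)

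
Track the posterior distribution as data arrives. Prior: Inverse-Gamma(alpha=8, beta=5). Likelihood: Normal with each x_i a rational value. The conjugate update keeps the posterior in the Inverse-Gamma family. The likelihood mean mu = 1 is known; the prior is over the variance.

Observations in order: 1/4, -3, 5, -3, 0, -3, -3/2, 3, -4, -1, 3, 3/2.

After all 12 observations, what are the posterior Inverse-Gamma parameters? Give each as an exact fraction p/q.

alpha=14, beta=1905/32

obs 1: x=1/4 → posterior Inverse-Gamma(17/2, 169/32)
obs 2: x=-3 → posterior Inverse-Gamma(9, 425/32)
obs 3: x=5 → posterior Inverse-Gamma(19/2, 681/32)
obs 4: x=-3 → posterior Inverse-Gamma(10, 937/32)
obs 5: x=0 → posterior Inverse-Gamma(21/2, 953/32)
obs 6: x=-3 → posterior Inverse-Gamma(11, 1209/32)
obs 7: x=-3/2 → posterior Inverse-Gamma(23/2, 1309/32)
obs 8: x=3 → posterior Inverse-Gamma(12, 1373/32)
obs 9: x=-4 → posterior Inverse-Gamma(25/2, 1773/32)
obs 10: x=-1 → posterior Inverse-Gamma(13, 1837/32)
obs 11: x=3 → posterior Inverse-Gamma(27/2, 1901/32)
obs 12: x=3/2 → posterior Inverse-Gamma(14, 1905/32)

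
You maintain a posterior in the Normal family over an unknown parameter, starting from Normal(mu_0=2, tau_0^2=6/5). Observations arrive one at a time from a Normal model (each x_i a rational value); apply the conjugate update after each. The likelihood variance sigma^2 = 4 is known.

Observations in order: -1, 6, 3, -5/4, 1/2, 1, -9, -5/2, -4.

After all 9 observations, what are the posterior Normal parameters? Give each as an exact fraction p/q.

mu_0=-7/148, tau_0^2=12/37

obs 1: x=-1 → posterior Normal(17/13, 12/13)
obs 2: x=6 → posterior Normal(35/16, 3/4)
obs 3: x=3 → posterior Normal(44/19, 12/19)
obs 4: x=-5/4 → posterior Normal(161/88, 6/11)
obs 5: x=1/2 → posterior Normal(167/100, 12/25)
obs 6: x=1 → posterior Normal(179/112, 3/7)
obs 7: x=-9 → posterior Normal(71/124, 12/31)
obs 8: x=-5/2 → posterior Normal(41/136, 6/17)
obs 9: x=-4 → posterior Normal(-7/148, 12/37)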